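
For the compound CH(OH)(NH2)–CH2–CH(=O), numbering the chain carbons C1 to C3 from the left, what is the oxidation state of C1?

C1 has one bond to C (0), one bond to H (-1), one bond to O (+1), one bond to N (+1).
Oxidation state = 0 − 1 + 1 + 1 = +1.

+1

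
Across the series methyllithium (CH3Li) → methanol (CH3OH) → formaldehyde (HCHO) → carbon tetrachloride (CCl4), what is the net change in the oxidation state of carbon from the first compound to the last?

Carbon oxidation states along the series — methyllithium: -4, methanol: -2, formaldehyde: 0, carbon tetrachloride: +4.
Net change = +4 − (-4) = +8.

+8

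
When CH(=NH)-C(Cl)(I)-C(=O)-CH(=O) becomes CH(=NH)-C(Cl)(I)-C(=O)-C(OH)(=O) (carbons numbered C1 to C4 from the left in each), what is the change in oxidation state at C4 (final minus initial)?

Before: C4 has 1 bond to C, 1 bond to H, 2 bonds to O → oxidation state +1.
After: C4 has 1 bond to C, 3 bonds to O → oxidation state +3.
Δ = +3 − (+1) = +2, so this is an oxidation at C4.

+2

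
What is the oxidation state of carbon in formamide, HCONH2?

The carbon has one bond to H (-1), a double bond to O (2×+1 = +2), one bond to N (+1).
Oxidation state = -1 + 2 + 1 = +2.

+2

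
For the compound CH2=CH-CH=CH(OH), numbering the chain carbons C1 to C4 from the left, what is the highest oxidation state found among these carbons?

0

Each bond to a more electronegative atom (O, N, halogen) counts +1, each bond to a less electronegative atom (H, metal, B, Si) counts −1, and each C–C bond counts 0. Tallying each carbon:
C1: 2C, 2H → 0 − 2 = -2
C2: 3C, 1H → 0 − 1 = -1
C3: 3C, 1H → 0 − 1 = -1
C4: 2C, 1H, 1O → 0 − 1 + 1 = 0
The highest value is 0.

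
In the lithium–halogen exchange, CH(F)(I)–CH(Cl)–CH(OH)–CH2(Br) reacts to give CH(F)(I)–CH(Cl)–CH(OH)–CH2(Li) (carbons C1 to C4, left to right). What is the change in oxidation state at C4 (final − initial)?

Before: C4 has 1 bond to C, 2 bonds to H, 1 bond to Br → oxidation state -1.
After: C4 has 1 bond to C, 2 bonds to H, 1 bond to Li → oxidation state -3.
Δ = -3 − (-1) = -2, so this is a reduction at C4.

-2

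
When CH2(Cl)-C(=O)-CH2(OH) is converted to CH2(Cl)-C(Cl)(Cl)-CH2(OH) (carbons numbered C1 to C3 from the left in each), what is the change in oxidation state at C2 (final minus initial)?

Before: C2 has 2 bonds to C, 2 bonds to O → oxidation state +2.
After: C2 has 2 bonds to C, 2 bonds to Cl → oxidation state +2.
Δ = +2 − (+2) = 0, so no net redox change at C2.

0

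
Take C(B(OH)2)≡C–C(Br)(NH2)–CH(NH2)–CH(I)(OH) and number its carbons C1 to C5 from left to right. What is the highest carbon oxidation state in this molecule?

+2

Each bond to a more electronegative atom (O, N, halogen) counts +1, each bond to a less electronegative atom (H, metal, B, Si) counts −1, and each C–C bond counts 0. Tallying each carbon:
C1: 3C, 1B → 0 − 1 = -1
C2: 4C → 0 = 0
C3: 2C, 1N, 1Br → 0 + 1 + 1 = +2
C4: 2C, 1H, 1N → 0 − 1 + 1 = 0
C5: 1C, 1H, 1O, 1I → 0 − 1 + 1 + 1 = +1
The highest value is +2.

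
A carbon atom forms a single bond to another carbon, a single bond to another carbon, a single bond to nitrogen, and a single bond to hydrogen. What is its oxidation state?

0

Bonds to more-electronegative neighbours contribute +1 each, bonds to H or metals contribute −1 each, and C–C bonds contribute 0.
The carbon has one bond to C (0), one bond to C (0), one bond to N (+1), one bond to H (-1).
Oxidation state = 0 + 0 + 1 − 1 = 0.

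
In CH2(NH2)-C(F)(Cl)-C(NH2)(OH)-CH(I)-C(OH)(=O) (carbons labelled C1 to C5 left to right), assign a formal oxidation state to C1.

-1

C1 has one bond to C (0), one bond to H (-1), one bond to N (+1), one bond to H (-1).
Oxidation state = 0 − 1 + 1 − 1 = -1.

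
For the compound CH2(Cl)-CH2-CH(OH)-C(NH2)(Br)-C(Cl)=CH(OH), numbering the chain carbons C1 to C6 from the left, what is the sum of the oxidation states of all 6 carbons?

Assign +1 per bond to O/N/halogen, −1 per bond to H or an electropositive element, and 0 per bond to carbon. Tallying each carbon:
C1: 1C, 2H, 1Cl → 0 − 2 + 1 = -1
C2: 2C, 2H → 0 − 2 = -2
C3: 2C, 1H, 1O → 0 − 1 + 1 = 0
C4: 2C, 1N, 1Br → 0 + 1 + 1 = +2
C5: 3C, 1Cl → 0 + 1 = +1
C6: 2C, 1H, 1O → 0 − 1 + 1 = 0
Sum = -1 − 2 + 0 + 2 + 1 + 0 = 0.

0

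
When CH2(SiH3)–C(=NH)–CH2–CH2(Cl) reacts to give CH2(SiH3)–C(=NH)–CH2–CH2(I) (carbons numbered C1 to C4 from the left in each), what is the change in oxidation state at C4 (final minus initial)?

Before: C4 has 1 bond to C, 2 bonds to H, 1 bond to Cl → oxidation state -1.
After: C4 has 1 bond to C, 2 bonds to H, 1 bond to I → oxidation state -1.
Δ = -1 − (-1) = 0, so no net redox change at C4.

0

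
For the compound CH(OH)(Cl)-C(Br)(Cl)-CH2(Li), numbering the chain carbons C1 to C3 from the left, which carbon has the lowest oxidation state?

Tallying each carbon's bonds:
C1: 1C, 1H, 1O, 1Cl → 0 − 1 + 1 + 1 = +1
C2: 2C, 1Cl, 1Br → 0 + 1 + 1 = +2
C3: 1C, 2H, 1Li → 0 − 2 − 1 = -3
The most reduced carbon is C3 at -3.

C3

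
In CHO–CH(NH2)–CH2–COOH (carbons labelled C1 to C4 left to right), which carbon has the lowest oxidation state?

Tallying each carbon's bonds:
C1: 1C, 1H, 2O → 0 − 1 + 2 = +1
C2: 2C, 1H, 1N → 0 − 1 + 1 = 0
C3: 2C, 2H → 0 − 2 = -2
C4: 1C, 3O → 0 + 3 = +3
The most reduced carbon is C3 at -2.

C3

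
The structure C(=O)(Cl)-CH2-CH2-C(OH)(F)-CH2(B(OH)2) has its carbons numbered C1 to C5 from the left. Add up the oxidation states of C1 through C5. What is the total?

-2

Tallying each carbon's bonds:
C1: 1C, 2O, 1Cl → 0 + 2 + 1 = +3
C2: 2C, 2H → 0 − 2 = -2
C3: 2C, 2H → 0 − 2 = -2
C4: 2C, 1O, 1F → 0 + 1 + 1 = +2
C5: 1C, 2H, 1B → 0 − 2 − 1 = -3
Sum = +3 − 2 − 2 + 2 − 3 = -2.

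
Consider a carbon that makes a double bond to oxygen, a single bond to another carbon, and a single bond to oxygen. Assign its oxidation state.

The carbon has one bond to C (0), a double bond to O (2×+1 = +2), one bond to O (+1).
Oxidation state = 0 + 2 + 1 = +3.

+3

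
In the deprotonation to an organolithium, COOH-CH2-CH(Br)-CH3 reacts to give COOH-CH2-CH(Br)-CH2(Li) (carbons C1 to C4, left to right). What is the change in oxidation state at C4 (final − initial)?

Before: C4 has 1 bond to C, 3 bonds to H → oxidation state -3.
After: C4 has 1 bond to C, 2 bonds to H, 1 bond to Li → oxidation state -3.
Δ = -3 − (-3) = 0, so no net redox change at C4.

0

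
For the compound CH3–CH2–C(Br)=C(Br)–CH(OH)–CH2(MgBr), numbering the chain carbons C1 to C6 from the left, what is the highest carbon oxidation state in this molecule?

Tallying each carbon's bonds:
C1: 1C, 3H → 0 − 3 = -3
C2: 2C, 2H → 0 − 2 = -2
C3: 3C, 1Br → 0 + 1 = +1
C4: 3C, 1Br → 0 + 1 = +1
C5: 2C, 1H, 1O → 0 − 1 + 1 = 0
C6: 1C, 2H, 1Mg → 0 − 2 − 1 = -3
The highest value is +1.

+1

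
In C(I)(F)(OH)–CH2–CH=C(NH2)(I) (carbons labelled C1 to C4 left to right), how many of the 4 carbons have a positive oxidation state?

Tallying each carbon's bonds:
C1: 1C, 1O, 1F, 1I → 0 + 1 + 1 + 1 = +3
C2: 2C, 2H → 0 − 2 = -2
C3: 3C, 1H → 0 − 1 = -1
C4: 2C, 1N, 1I → 0 + 1 + 1 = +2
2 carbons (C1, C4) meet the condition.

2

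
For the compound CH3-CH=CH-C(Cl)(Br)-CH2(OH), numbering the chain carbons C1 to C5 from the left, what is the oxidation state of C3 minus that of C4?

-3

C3: 3C, 1H → 0 − 1 = -1
C4: 2C, 1Cl, 1Br → 0 + 1 + 1 = +2
Difference: -1 − (+2) = -3.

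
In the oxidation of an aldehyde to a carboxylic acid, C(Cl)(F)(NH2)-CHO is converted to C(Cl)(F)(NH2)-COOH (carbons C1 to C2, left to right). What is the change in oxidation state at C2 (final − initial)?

+2

Before: C2 has 1 bond to C, 1 bond to H, 2 bonds to O → oxidation state +1.
After: C2 has 1 bond to C, 3 bonds to O → oxidation state +3.
Δ = +3 − (+1) = +2, so this is an oxidation at C2.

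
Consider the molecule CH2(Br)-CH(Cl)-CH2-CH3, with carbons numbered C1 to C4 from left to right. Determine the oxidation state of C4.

-3

Bonds to more-electronegative neighbours contribute +1 each, bonds to H or metals contribute −1 each, and C–C bonds contribute 0.
C4 has one bond to C (0), one bond to H (-1), one bond to H (-1), one bond to H (-1).
Oxidation state = 0 − 1 − 1 − 1 = -3.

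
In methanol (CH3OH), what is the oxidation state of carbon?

Count +1 for every bond to an atom more electronegative than carbon and −1 for every bond to one less electronegative; C–C bonds are 0.
The carbon has one bond to H (-1), one bond to H (-1), one bond to H (-1), one bond to O (+1).
Oxidation state = -1 − 1 − 1 + 1 = -2.

-2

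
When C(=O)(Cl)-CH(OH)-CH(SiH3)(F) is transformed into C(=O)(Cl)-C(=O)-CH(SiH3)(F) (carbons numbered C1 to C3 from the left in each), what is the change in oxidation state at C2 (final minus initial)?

Before: C2 has 2 bonds to C, 1 bond to H, 1 bond to O → oxidation state 0.
After: C2 has 2 bonds to C, 2 bonds to O → oxidation state +2.
Δ = +2 − (0) = +2, so this is an oxidation at C2.

+2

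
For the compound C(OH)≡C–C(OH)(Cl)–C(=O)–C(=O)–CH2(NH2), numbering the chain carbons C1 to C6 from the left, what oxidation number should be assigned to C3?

C3 has one bond to C (0), one bond to C (0), one bond to O (+1), one bond to Cl (+1).
Oxidation state = 0 + 0 + 1 + 1 = +2.

+2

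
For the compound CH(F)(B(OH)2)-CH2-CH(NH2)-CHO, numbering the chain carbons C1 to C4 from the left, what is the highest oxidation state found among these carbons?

+1

Tallying each carbon's bonds:
C1: 1C, 1H, 1F, 1B → 0 − 1 + 1 − 1 = -1
C2: 2C, 2H → 0 − 2 = -2
C3: 2C, 1H, 1N → 0 − 1 + 1 = 0
C4: 1C, 1H, 2O → 0 − 1 + 2 = +1
The highest value is +1.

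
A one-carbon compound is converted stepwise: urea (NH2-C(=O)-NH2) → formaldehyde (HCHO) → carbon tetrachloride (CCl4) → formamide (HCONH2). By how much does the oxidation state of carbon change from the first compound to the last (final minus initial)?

Carbon oxidation states along the series — urea: +4, formaldehyde: 0, carbon tetrachloride: +4, formamide: +2.
Net change = +2 − (+4) = -2.

-2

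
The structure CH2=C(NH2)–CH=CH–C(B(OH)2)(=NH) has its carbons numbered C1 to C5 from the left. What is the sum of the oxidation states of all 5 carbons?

Tallying each carbon's bonds:
C1: 2C, 2H → 0 − 2 = -2
C2: 3C, 1N → 0 + 1 = +1
C3: 3C, 1H → 0 − 1 = -1
C4: 3C, 1H → 0 − 1 = -1
C5: 1C, 2N, 1B → 0 + 2 − 1 = +1
Sum = -2 + 1 − 1 − 1 + 1 = -2.

-2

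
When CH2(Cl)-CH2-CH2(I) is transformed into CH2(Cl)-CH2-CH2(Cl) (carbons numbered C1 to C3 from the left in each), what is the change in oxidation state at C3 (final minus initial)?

0

Before: C3 has 1 bond to C, 2 bonds to H, 1 bond to I → oxidation state -1.
After: C3 has 1 bond to C, 2 bonds to H, 1 bond to Cl → oxidation state -1.
Δ = -1 − (-1) = 0, so no net redox change at C3.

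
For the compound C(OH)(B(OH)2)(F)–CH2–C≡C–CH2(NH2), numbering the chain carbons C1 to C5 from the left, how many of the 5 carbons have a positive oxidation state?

Count +1 for every bond to an atom more electronegative than carbon and −1 for every bond to one less electronegative; C–C bonds are 0. Tallying each carbon:
C1: 1C, 1O, 1F, 1B → 0 + 1 + 1 − 1 = +1
C2: 2C, 2H → 0 − 2 = -2
C3: 4C → 0 = 0
C4: 4C → 0 = 0
C5: 1C, 2H, 1N → 0 − 2 + 1 = -1
1 carbon (C1) meets the condition.

1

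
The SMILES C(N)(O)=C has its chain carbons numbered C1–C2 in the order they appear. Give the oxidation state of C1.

+2

Count +1 for every bond to an atom more electronegative than carbon and −1 for every bond to one less electronegative; C–C bonds are 0.
C1 has a double bond to C (2×0 = 0), one bond to N (+1), one bond to O (+1).
Oxidation state = 0 + 1 + 1 = +2.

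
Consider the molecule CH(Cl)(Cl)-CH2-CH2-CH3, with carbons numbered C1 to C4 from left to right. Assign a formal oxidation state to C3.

Count +1 for every bond to an atom more electronegative than carbon and −1 for every bond to one less electronegative; C–C bonds are 0.
C3 has one bond to C (0), one bond to C (0), one bond to H (-1), one bond to H (-1).
Oxidation state = 0 + 0 − 1 − 1 = -2.

-2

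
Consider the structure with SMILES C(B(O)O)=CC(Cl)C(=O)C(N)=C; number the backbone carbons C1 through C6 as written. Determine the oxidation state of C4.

Count +1 for every bond to an atom more electronegative than carbon and −1 for every bond to one less electronegative; C–C bonds are 0.
C4 has one bond to C (0), one bond to C (0), a double bond to O (2×+1 = +2).
Oxidation state = 0 + 0 + 2 = +2.

+2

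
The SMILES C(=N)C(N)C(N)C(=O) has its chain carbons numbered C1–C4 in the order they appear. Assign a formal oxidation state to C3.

0

C3 has one bond to C (0), one bond to C (0), one bond to N (+1), one bond to H (-1).
Oxidation state = 0 + 0 + 1 − 1 = 0.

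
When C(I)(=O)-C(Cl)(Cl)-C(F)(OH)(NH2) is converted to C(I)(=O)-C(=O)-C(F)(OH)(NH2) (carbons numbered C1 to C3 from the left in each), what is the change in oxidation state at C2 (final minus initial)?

Before: C2 has 2 bonds to C, 2 bonds to Cl → oxidation state +2.
After: C2 has 2 bonds to C, 2 bonds to O → oxidation state +2.
Δ = +2 − (+2) = 0, so no net redox change at C2.

0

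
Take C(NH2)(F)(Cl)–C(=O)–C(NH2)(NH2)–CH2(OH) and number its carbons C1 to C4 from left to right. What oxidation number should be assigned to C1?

+3

C1 has one bond to C (0), one bond to N (+1), one bond to F (+1), one bond to Cl (+1).
Oxidation state = 0 + 1 + 1 + 1 = +3.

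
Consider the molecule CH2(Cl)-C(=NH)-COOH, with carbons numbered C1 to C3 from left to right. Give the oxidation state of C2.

+2

Count +1 for every bond to an atom more electronegative than carbon and −1 for every bond to one less electronegative; C–C bonds are 0.
C2 has one bond to C (0), one bond to C (0), a double bond to N (2×+1 = +2).
Oxidation state = 0 + 0 + 2 = +2.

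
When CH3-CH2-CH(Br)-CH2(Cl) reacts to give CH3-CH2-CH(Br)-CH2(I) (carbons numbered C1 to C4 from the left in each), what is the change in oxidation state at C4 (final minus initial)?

0

Before: C4 has 1 bond to C, 2 bonds to H, 1 bond to Cl → oxidation state -1.
After: C4 has 1 bond to C, 2 bonds to H, 1 bond to I → oxidation state -1.
Δ = -1 − (-1) = 0, so no net redox change at C4.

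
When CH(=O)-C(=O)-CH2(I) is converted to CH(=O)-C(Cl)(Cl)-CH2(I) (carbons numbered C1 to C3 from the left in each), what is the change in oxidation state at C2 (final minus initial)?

0

Before: C2 has 2 bonds to C, 2 bonds to O → oxidation state +2.
After: C2 has 2 bonds to C, 2 bonds to Cl → oxidation state +2.
Δ = +2 − (+2) = 0, so no net redox change at C2.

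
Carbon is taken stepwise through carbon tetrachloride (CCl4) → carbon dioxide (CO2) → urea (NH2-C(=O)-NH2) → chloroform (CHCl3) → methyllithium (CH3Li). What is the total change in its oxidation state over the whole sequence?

Carbon oxidation states along the series — carbon tetrachloride: +4, carbon dioxide: +4, urea: +4, chloroform: +2, methyllithium: -4.
Net change = -4 − (+4) = -8.

-8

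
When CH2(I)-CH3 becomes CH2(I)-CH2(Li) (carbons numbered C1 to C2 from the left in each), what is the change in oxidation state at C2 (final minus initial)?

0

Before: C2 has 1 bond to C, 3 bonds to H → oxidation state -3.
After: C2 has 1 bond to C, 2 bonds to H, 1 bond to Li → oxidation state -3.
Δ = -3 − (-3) = 0, so no net redox change at C2.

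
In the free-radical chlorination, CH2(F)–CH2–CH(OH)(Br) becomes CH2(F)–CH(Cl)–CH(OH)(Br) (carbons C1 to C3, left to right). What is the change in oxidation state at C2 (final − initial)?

Before: C2 has 2 bonds to C, 2 bonds to H → oxidation state -2.
After: C2 has 2 bonds to C, 1 bond to H, 1 bond to Cl → oxidation state 0.
Δ = 0 − (-2) = +2, so this is an oxidation at C2.

+2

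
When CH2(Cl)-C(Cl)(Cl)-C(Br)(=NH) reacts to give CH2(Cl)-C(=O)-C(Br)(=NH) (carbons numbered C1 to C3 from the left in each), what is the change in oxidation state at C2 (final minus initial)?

0

Before: C2 has 2 bonds to C, 2 bonds to Cl → oxidation state +2.
After: C2 has 2 bonds to C, 2 bonds to O → oxidation state +2.
Δ = +2 − (+2) = 0, so no net redox change at C2.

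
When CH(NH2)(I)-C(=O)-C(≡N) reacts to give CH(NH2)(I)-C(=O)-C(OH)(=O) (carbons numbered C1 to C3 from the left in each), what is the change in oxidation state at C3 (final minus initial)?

Before: C3 has 1 bond to C, 3 bonds to N → oxidation state +3.
After: C3 has 1 bond to C, 3 bonds to O → oxidation state +3.
Δ = +3 − (+3) = 0, so no net redox change at C3.

0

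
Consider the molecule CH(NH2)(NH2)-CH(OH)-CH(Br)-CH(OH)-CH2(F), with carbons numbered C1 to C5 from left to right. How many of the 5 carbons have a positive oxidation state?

Bonds to more-electronegative neighbours contribute +1 each, bonds to H or metals contribute −1 each, and C–C bonds contribute 0. Tallying each carbon:
C1: 1C, 1H, 2N → 0 − 1 + 2 = +1
C2: 2C, 1H, 1O → 0 − 1 + 1 = 0
C3: 2C, 1H, 1Br → 0 − 1 + 1 = 0
C4: 2C, 1H, 1O → 0 − 1 + 1 = 0
C5: 1C, 2H, 1F → 0 − 2 + 1 = -1
1 carbon (C1) meets the condition.

1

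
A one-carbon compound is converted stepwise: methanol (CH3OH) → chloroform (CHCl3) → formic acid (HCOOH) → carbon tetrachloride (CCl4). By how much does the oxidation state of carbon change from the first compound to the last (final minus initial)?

Carbon oxidation states along the series — methanol: -2, chloroform: +2, formic acid: +2, carbon tetrachloride: +4.
Net change = +4 − (-2) = +6.

+6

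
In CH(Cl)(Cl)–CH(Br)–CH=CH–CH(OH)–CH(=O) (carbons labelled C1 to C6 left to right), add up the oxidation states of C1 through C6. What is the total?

Tallying each carbon's bonds:
C1: 1C, 1H, 2Cl → 0 − 1 + 2 = +1
C2: 2C, 1H, 1Br → 0 − 1 + 1 = 0
C3: 3C, 1H → 0 − 1 = -1
C4: 3C, 1H → 0 − 1 = -1
C5: 2C, 1H, 1O → 0 − 1 + 1 = 0
C6: 1C, 1H, 2O → 0 − 1 + 2 = +1
Sum = +1 + 0 − 1 − 1 + 0 + 1 = 0.

0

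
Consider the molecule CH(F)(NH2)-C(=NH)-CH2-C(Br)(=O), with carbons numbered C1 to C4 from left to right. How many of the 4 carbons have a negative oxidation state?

Tallying each carbon's bonds:
C1: 1C, 1H, 1N, 1F → 0 − 1 + 1 + 1 = +1
C2: 2C, 2N → 0 + 2 = +2
C3: 2C, 2H → 0 − 2 = -2
C4: 1C, 2O, 1Br → 0 + 2 + 1 = +3
1 carbon (C3) meets the condition.

1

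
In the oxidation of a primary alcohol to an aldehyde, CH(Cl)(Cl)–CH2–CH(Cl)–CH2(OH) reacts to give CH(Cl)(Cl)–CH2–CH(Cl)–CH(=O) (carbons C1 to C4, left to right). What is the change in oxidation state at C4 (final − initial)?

Before: C4 has 1 bond to C, 2 bonds to H, 1 bond to O → oxidation state -1.
After: C4 has 1 bond to C, 1 bond to H, 2 bonds to O → oxidation state +1.
Δ = +1 − (-1) = +2, so this is an oxidation at C4.

+2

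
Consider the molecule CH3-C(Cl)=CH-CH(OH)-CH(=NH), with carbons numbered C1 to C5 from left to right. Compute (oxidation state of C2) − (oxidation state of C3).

C2: 3C, 1Cl → 0 + 1 = +1
C3: 3C, 1H → 0 − 1 = -1
Difference: +1 − (-1) = +2.

+2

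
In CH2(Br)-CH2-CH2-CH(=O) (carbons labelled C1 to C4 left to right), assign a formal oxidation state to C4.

C4 has one bond to C (0), a double bond to O (2×+1 = +2), one bond to H (-1).
Oxidation state = 0 + 2 − 1 = +1.

+1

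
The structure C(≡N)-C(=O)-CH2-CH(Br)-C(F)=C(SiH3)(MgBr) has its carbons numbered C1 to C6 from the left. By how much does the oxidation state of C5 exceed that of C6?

C5: 3C, 1F → 0 + 1 = +1
C6: 2C, 1Mg, 1Si → 0 − 1 − 1 = -2
Difference: +1 − (-2) = +3.

+3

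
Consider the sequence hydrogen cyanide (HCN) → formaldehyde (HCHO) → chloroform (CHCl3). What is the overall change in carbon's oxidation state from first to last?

0

Carbon oxidation states along the series — hydrogen cyanide: +2, formaldehyde: 0, chloroform: +2.
Net change = +2 − (+2) = 0.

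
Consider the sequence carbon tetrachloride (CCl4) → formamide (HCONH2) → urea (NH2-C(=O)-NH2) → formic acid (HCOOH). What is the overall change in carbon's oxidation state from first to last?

-2

Carbon oxidation states along the series — carbon tetrachloride: +4, formamide: +2, urea: +4, formic acid: +2.
Net change = +2 − (+4) = -2.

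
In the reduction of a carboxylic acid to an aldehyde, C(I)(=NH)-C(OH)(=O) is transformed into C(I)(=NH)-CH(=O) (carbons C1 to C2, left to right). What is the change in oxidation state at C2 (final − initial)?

-2

Before: C2 has 1 bond to C, 3 bonds to O → oxidation state +3.
After: C2 has 1 bond to C, 1 bond to H, 2 bonds to O → oxidation state +1.
Δ = +1 − (+3) = -2, so this is a reduction at C2.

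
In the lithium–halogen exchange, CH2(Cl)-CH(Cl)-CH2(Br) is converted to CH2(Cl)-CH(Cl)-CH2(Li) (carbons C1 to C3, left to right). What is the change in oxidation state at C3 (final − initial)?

-2

Before: C3 has 1 bond to C, 2 bonds to H, 1 bond to Br → oxidation state -1.
After: C3 has 1 bond to C, 2 bonds to H, 1 bond to Li → oxidation state -3.
Δ = -3 − (-1) = -2, so this is a reduction at C3.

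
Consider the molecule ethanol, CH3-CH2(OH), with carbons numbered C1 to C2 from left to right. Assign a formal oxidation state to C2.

C2 has one bond to H (-1), one bond to H (-1), one bond to O (+1), one bond to C (0).
Oxidation state = -1 − 1 + 1 + 0 = -1.

-1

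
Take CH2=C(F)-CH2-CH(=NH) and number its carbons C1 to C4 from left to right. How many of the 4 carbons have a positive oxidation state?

Tallying each carbon's bonds:
C1: 2C, 2H → 0 − 2 = -2
C2: 3C, 1F → 0 + 1 = +1
C3: 2C, 2H → 0 − 2 = -2
C4: 1C, 1H, 2N → 0 − 1 + 2 = +1
2 carbons (C2, C4) meet the condition.

2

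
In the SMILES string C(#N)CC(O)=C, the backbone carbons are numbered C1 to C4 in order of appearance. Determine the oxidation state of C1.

+3

C1 has one bond to C (0), a triple bond to N (3×+1 = +3).
Oxidation state = 0 + 3 = +3.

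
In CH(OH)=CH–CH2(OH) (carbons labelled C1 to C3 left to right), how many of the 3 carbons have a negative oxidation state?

Each bond to a more electronegative atom (O, N, halogen) counts +1, each bond to a less electronegative atom (H, metal, B, Si) counts −1, and each C–C bond counts 0. Tallying each carbon:
C1: 2C, 1H, 1O → 0 − 1 + 1 = 0
C2: 3C, 1H → 0 − 1 = -1
C3: 1C, 2H, 1O → 0 − 2 + 1 = -1
2 carbons (C2, C3) meet the condition.

2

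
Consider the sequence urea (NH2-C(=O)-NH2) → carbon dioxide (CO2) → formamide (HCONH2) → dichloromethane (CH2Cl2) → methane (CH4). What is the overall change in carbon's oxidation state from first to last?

-8

Carbon oxidation states along the series — urea: +4, carbon dioxide: +4, formamide: +2, dichloromethane: 0, methane: -4.
Net change = -4 − (+4) = -8.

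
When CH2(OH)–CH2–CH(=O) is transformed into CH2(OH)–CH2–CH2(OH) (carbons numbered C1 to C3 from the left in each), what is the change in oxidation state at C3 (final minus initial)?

Before: C3 has 1 bond to C, 1 bond to H, 2 bonds to O → oxidation state +1.
After: C3 has 1 bond to C, 2 bonds to H, 1 bond to O → oxidation state -1.
Δ = -1 − (+1) = -2, so this is a reduction at C3.

-2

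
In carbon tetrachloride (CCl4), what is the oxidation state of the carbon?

+4

The carbon has one bond to Cl (+1), one bond to Cl (+1), one bond to Cl (+1), one bond to Cl (+1).
Oxidation state = +1 + 1 + 1 + 1 = +4.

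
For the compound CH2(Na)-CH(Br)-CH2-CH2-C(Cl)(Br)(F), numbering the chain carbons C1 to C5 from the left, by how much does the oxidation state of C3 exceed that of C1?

+1

C3: 2C, 2H → 0 − 2 = -2
C1: 1C, 2H, 1Na → 0 − 2 − 1 = -3
Difference: -2 − (-3) = +1.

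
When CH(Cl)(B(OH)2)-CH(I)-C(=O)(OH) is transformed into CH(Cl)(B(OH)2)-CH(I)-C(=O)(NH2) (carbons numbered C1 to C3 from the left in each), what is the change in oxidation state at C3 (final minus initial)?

Before: C3 has 1 bond to C, 3 bonds to O → oxidation state +3.
After: C3 has 1 bond to C, 2 bonds to O, 1 bond to N → oxidation state +3.
Δ = +3 − (+3) = 0, so no net redox change at C3.

0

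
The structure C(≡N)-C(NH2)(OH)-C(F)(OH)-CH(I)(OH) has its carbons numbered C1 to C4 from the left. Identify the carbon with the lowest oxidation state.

Bonds to more-electronegative neighbours contribute +1 each, bonds to H or metals contribute −1 each, and C–C bonds contribute 0. Tallying each carbon:
C1: 1C, 3N → 0 + 3 = +3
C2: 2C, 1O, 1N → 0 + 1 + 1 = +2
C3: 2C, 1O, 1F → 0 + 1 + 1 = +2
C4: 1C, 1H, 1O, 1I → 0 − 1 + 1 + 1 = +1
The most reduced carbon is C4 at +1.

C4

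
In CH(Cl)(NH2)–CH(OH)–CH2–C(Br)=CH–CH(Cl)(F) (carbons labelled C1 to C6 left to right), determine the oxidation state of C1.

C1 has one bond to C (0), one bond to Cl (+1), one bond to H (-1), one bond to N (+1).
Oxidation state = 0 + 1 − 1 + 1 = +1.

+1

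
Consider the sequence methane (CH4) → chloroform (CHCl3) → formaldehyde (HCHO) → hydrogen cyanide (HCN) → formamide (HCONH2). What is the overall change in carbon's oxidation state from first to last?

Carbon oxidation states along the series — methane: -4, chloroform: +2, formaldehyde: 0, hydrogen cyanide: +2, formamide: +2.
Net change = +2 − (-4) = +6.

+6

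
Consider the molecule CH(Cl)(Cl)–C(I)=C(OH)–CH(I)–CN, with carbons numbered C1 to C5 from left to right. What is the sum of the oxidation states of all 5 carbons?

+6

Assign +1 per bond to O/N/halogen, −1 per bond to H or an electropositive element, and 0 per bond to carbon. Tallying each carbon:
C1: 1C, 1H, 2Cl → 0 − 1 + 2 = +1
C2: 3C, 1I → 0 + 1 = +1
C3: 3C, 1O → 0 + 1 = +1
C4: 2C, 1H, 1I → 0 − 1 + 1 = 0
C5: 1C, 3N → 0 + 3 = +3
Sum = +1 + 1 + 1 + 0 + 3 = +6.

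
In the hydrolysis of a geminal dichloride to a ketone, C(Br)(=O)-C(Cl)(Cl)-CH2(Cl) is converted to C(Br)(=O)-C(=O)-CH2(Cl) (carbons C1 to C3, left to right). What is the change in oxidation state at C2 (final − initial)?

Before: C2 has 2 bonds to C, 2 bonds to Cl → oxidation state +2.
After: C2 has 2 bonds to C, 2 bonds to O → oxidation state +2.
Δ = +2 − (+2) = 0, so no net redox change at C2.

0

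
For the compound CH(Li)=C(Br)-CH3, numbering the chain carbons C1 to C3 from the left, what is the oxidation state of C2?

+1

Count +1 for every bond to an atom more electronegative than carbon and −1 for every bond to one less electronegative; C–C bonds are 0.
C2 has a double bond to C (2×0 = 0), one bond to C (0), one bond to Br (+1).
Oxidation state = 0 + 0 + 1 = +1.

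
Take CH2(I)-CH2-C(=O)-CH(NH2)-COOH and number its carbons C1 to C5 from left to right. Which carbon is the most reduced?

Tallying each carbon's bonds:
C1: 1C, 2H, 1I → 0 − 2 + 1 = -1
C2: 2C, 2H → 0 − 2 = -2
C3: 2C, 2O → 0 + 2 = +2
C4: 2C, 1H, 1N → 0 − 1 + 1 = 0
C5: 1C, 3O → 0 + 3 = +3
The most reduced carbon is C2 at -2.

C2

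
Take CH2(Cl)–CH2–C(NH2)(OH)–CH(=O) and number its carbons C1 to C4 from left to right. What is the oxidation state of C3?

C3 has one bond to C (0), one bond to C (0), one bond to N (+1), one bond to O (+1).
Oxidation state = 0 + 0 + 1 + 1 = +2.

+2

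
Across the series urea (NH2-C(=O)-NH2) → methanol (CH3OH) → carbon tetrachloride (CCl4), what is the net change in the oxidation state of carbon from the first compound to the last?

0

Carbon oxidation states along the series — urea: +4, methanol: -2, carbon tetrachloride: +4.
Net change = +4 − (+4) = 0.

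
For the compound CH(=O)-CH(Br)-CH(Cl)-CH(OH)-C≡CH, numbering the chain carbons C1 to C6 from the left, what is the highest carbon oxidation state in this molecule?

Count +1 for every bond to an atom more electronegative than carbon and −1 for every bond to one less electronegative; C–C bonds are 0. Tallying each carbon:
C1: 1C, 1H, 2O → 0 − 1 + 2 = +1
C2: 2C, 1H, 1Br → 0 − 1 + 1 = 0
C3: 2C, 1H, 1Cl → 0 − 1 + 1 = 0
C4: 2C, 1H, 1O → 0 − 1 + 1 = 0
C5: 4C → 0 = 0
C6: 3C, 1H → 0 − 1 = -1
The highest value is +1.

+1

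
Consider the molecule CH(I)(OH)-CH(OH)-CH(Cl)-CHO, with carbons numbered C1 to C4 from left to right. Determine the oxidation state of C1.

C1 has one bond to C (0), one bond to I (+1), one bond to H (-1), one bond to O (+1).
Oxidation state = 0 + 1 − 1 + 1 = +1.

+1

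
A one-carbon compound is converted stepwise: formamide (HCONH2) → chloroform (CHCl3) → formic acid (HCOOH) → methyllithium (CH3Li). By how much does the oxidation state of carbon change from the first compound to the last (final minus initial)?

-6

Carbon oxidation states along the series — formamide: +2, chloroform: +2, formic acid: +2, methyllithium: -4.
Net change = -4 − (+2) = -6.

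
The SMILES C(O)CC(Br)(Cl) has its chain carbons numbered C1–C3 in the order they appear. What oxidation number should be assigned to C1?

Count +1 for every bond to an atom more electronegative than carbon and −1 for every bond to one less electronegative; C–C bonds are 0.
C1 has one bond to C (0), one bond to H (-1), one bond to O (+1), one bond to H (-1).
Oxidation state = 0 − 1 + 1 − 1 = -1.

-1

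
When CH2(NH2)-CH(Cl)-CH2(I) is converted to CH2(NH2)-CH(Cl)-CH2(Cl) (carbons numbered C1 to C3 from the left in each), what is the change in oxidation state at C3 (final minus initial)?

Before: C3 has 1 bond to C, 2 bonds to H, 1 bond to I → oxidation state -1.
After: C3 has 1 bond to C, 2 bonds to H, 1 bond to Cl → oxidation state -1.
Δ = -1 − (-1) = 0, so no net redox change at C3.

0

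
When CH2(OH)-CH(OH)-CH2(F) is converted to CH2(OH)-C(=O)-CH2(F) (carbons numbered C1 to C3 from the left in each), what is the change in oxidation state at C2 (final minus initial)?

+2

Before: C2 has 2 bonds to C, 1 bond to H, 1 bond to O → oxidation state 0.
After: C2 has 2 bonds to C, 2 bonds to O → oxidation state +2.
Δ = +2 − (0) = +2, so this is an oxidation at C2.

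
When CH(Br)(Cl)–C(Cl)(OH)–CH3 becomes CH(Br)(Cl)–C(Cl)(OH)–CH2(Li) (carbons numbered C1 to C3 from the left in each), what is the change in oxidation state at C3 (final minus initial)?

Before: C3 has 1 bond to C, 3 bonds to H → oxidation state -3.
After: C3 has 1 bond to C, 2 bonds to H, 1 bond to Li → oxidation state -3.
Δ = -3 − (-3) = 0, so no net redox change at C3.

0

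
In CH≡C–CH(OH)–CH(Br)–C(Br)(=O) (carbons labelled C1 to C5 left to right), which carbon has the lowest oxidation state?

Tallying each carbon's bonds:
C1: 3C, 1H → 0 − 1 = -1
C2: 4C → 0 = 0
C3: 2C, 1H, 1O → 0 − 1 + 1 = 0
C4: 2C, 1H, 1Br → 0 − 1 + 1 = 0
C5: 1C, 2O, 1Br → 0 + 2 + 1 = +3
The most reduced carbon is C1 at -1.

C1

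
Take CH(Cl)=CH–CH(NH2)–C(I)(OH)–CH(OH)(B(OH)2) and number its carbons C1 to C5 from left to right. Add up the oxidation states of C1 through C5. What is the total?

0

Tallying each carbon's bonds:
C1: 2C, 1H, 1Cl → 0 − 1 + 1 = 0
C2: 3C, 1H → 0 − 1 = -1
C3: 2C, 1H, 1N → 0 − 1 + 1 = 0
C4: 2C, 1O, 1I → 0 + 1 + 1 = +2
C5: 1C, 1H, 1O, 1B → 0 − 1 + 1 − 1 = -1
Sum = 0 − 1 + 0 + 2 − 1 = 0.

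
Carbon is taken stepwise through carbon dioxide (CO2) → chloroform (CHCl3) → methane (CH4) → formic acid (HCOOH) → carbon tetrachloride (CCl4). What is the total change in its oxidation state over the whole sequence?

0

Carbon oxidation states along the series — carbon dioxide: +4, chloroform: +2, methane: -4, formic acid: +2, carbon tetrachloride: +4.
Net change = +4 − (+4) = 0.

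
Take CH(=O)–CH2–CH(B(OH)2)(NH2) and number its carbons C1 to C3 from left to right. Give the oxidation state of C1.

C1 has one bond to C (0), a double bond to O (2×+1 = +2), one bond to H (-1).
Oxidation state = 0 + 2 − 1 = +1.

+1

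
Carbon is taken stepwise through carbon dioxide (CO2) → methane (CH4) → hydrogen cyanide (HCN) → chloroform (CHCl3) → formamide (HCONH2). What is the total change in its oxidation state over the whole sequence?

Carbon oxidation states along the series — carbon dioxide: +4, methane: -4, hydrogen cyanide: +2, chloroform: +2, formamide: +2.
Net change = +2 − (+4) = -2.

-2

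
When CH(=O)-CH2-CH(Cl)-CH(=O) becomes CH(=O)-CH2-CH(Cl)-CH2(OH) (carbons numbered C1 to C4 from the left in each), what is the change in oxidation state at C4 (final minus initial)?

-2

Before: C4 has 1 bond to C, 1 bond to H, 2 bonds to O → oxidation state +1.
After: C4 has 1 bond to C, 2 bonds to H, 1 bond to O → oxidation state -1.
Δ = -1 − (+1) = -2, so this is a reduction at C4.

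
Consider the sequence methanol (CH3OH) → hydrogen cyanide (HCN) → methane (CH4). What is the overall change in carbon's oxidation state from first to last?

Carbon oxidation states along the series — methanol: -2, hydrogen cyanide: +2, methane: -4.
Net change = -4 − (-2) = -2.

-2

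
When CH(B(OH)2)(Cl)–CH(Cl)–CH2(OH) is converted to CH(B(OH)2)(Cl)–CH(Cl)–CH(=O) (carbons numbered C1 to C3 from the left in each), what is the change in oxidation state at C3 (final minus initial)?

Before: C3 has 1 bond to C, 2 bonds to H, 1 bond to O → oxidation state -1.
After: C3 has 1 bond to C, 1 bond to H, 2 bonds to O → oxidation state +1.
Δ = +1 − (-1) = +2, so this is an oxidation at C3.

+2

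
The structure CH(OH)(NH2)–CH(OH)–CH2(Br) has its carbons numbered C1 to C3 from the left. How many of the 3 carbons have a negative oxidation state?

1

Tallying each carbon's bonds:
C1: 1C, 1H, 1O, 1N → 0 − 1 + 1 + 1 = +1
C2: 2C, 1H, 1O → 0 − 1 + 1 = 0
C3: 1C, 2H, 1Br → 0 − 2 + 1 = -1
1 carbon (C3) meets the condition.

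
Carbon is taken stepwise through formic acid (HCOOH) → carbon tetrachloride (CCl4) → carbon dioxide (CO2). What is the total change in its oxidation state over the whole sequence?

+2

Carbon oxidation states along the series — formic acid: +2, carbon tetrachloride: +4, carbon dioxide: +4.
Net change = +4 − (+2) = +2.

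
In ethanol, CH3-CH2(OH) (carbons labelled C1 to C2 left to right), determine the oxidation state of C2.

-1

Each bond to a more electronegative atom (O, N, halogen) counts +1, each bond to a less electronegative atom (H, metal, B, Si) counts −1, and each C–C bond counts 0.
C2 has one bond to H (-1), one bond to H (-1), one bond to O (+1), one bond to C (0).
Oxidation state = -1 − 1 + 1 + 0 = -1.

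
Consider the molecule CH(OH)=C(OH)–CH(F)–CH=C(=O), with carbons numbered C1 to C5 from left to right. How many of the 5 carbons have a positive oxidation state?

Assign +1 per bond to O/N/halogen, −1 per bond to H or an electropositive element, and 0 per bond to carbon. Tallying each carbon:
C1: 2C, 1H, 1O → 0 − 1 + 1 = 0
C2: 3C, 1O → 0 + 1 = +1
C3: 2C, 1H, 1F → 0 − 1 + 1 = 0
C4: 3C, 1H → 0 − 1 = -1
C5: 2C, 2O → 0 + 2 = +2
2 carbons (C2, C5) meet the condition.

2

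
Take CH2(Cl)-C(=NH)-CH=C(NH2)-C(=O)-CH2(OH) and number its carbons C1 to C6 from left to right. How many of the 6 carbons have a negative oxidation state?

Tallying each carbon's bonds:
C1: 1C, 2H, 1Cl → 0 − 2 + 1 = -1
C2: 2C, 2N → 0 + 2 = +2
C3: 3C, 1H → 0 − 1 = -1
C4: 3C, 1N → 0 + 1 = +1
C5: 2C, 2O → 0 + 2 = +2
C6: 1C, 2H, 1O → 0 − 2 + 1 = -1
3 carbons (C1, C3, C6) meet the condition.

3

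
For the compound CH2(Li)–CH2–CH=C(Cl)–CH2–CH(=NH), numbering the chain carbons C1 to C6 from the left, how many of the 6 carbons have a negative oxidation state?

Tallying each carbon's bonds:
C1: 1C, 2H, 1Li → 0 − 2 − 1 = -3
C2: 2C, 2H → 0 − 2 = -2
C3: 3C, 1H → 0 − 1 = -1
C4: 3C, 1Cl → 0 + 1 = +1
C5: 2C, 2H → 0 − 2 = -2
C6: 1C, 1H, 2N → 0 − 1 + 2 = +1
4 carbons (C1, C2, C3, C5) meet the condition.

4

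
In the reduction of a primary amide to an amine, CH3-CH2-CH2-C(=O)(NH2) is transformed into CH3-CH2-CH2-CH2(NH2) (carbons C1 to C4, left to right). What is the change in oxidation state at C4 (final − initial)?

Before: C4 has 1 bond to C, 2 bonds to O, 1 bond to N → oxidation state +3.
After: C4 has 1 bond to C, 2 bonds to H, 1 bond to N → oxidation state -1.
Δ = -1 − (+3) = -4, so this is a reduction at C4.

-4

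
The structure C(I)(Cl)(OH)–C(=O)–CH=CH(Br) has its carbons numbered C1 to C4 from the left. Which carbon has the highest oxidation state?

C1

Tallying each carbon's bonds:
C1: 1C, 1O, 1Cl, 1I → 0 + 1 + 1 + 1 = +3
C2: 2C, 2O → 0 + 2 = +2
C3: 3C, 1H → 0 − 1 = -1
C4: 2C, 1H, 1Br → 0 − 1 + 1 = 0
The most oxidised carbon is C1 at +3.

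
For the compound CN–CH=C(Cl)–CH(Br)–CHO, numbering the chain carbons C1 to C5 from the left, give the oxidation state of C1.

+3

Assign +1 per bond to O/N/halogen, −1 per bond to H or an electropositive element, and 0 per bond to carbon.
C1 has one bond to C (0), a triple bond to N (3×+1 = +3).
Oxidation state = 0 + 3 = +3.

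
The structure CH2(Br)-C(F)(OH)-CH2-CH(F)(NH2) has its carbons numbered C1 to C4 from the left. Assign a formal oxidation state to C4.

Count +1 for every bond to an atom more electronegative than carbon and −1 for every bond to one less electronegative; C–C bonds are 0.
C4 has one bond to C (0), one bond to F (+1), one bond to H (-1), one bond to N (+1).
Oxidation state = 0 + 1 − 1 + 1 = +1.

+1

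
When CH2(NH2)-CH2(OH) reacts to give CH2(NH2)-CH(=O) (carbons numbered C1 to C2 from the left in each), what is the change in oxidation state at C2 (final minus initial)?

+2

Before: C2 has 1 bond to C, 2 bonds to H, 1 bond to O → oxidation state -1.
After: C2 has 1 bond to C, 1 bond to H, 2 bonds to O → oxidation state +1.
Δ = +1 − (-1) = +2, so this is an oxidation at C2.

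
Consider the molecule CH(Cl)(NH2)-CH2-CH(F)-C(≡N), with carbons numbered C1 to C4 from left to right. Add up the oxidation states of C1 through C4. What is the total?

+2

Tallying each carbon's bonds:
C1: 1C, 1H, 1N, 1Cl → 0 − 1 + 1 + 1 = +1
C2: 2C, 2H → 0 − 2 = -2
C3: 2C, 1H, 1F → 0 − 1 + 1 = 0
C4: 1C, 3N → 0 + 3 = +3
Sum = +1 − 2 + 0 + 3 = +2.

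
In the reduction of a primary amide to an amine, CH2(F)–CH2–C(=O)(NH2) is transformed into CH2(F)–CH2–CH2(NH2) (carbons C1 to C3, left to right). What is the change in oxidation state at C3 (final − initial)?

Before: C3 has 1 bond to C, 2 bonds to O, 1 bond to N → oxidation state +3.
After: C3 has 1 bond to C, 2 bonds to H, 1 bond to N → oxidation state -1.
Δ = -1 − (+3) = -4, so this is a reduction at C3.

-4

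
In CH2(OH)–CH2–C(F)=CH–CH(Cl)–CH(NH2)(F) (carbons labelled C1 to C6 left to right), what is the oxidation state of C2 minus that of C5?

C2: 2C, 2H → 0 − 2 = -2
C5: 2C, 1H, 1Cl → 0 − 1 + 1 = 0
Difference: -2 − (0) = -2.

-2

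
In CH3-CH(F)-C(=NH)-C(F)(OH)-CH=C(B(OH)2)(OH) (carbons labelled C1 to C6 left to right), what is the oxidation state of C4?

Each bond to a more electronegative atom (O, N, halogen) counts +1, each bond to a less electronegative atom (H, metal, B, Si) counts −1, and each C–C bond counts 0.
C4 has one bond to C (0), one bond to C (0), one bond to F (+1), one bond to O (+1).
Oxidation state = 0 + 0 + 1 + 1 = +2.

+2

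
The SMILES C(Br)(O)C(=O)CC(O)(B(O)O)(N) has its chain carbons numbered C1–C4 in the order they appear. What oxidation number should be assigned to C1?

Count +1 for every bond to an atom more electronegative than carbon and −1 for every bond to one less electronegative; C–C bonds are 0.
C1 has one bond to C (0), one bond to H (-1), one bond to Br (+1), one bond to O (+1).
Oxidation state = 0 − 1 + 1 + 1 = +1.

+1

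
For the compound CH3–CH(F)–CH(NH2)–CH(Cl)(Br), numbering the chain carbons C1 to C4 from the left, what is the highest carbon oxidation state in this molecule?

Assign +1 per bond to O/N/halogen, −1 per bond to H or an electropositive element, and 0 per bond to carbon. Tallying each carbon:
C1: 1C, 3H → 0 − 3 = -3
C2: 2C, 1H, 1F → 0 − 1 + 1 = 0
C3: 2C, 1H, 1N → 0 − 1 + 1 = 0
C4: 1C, 1H, 1Cl, 1Br → 0 − 1 + 1 + 1 = +1
The highest value is +1.

+1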